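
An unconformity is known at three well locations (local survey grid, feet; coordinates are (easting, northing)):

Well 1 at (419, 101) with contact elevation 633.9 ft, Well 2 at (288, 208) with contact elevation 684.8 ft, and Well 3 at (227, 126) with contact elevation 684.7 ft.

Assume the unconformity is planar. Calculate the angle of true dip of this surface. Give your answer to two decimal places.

Two edge vectors: Well 1→Well 2 = (-131, 107, 50.9), Well 1→Well 3 = (-192, 25, 50.8).
Normal n = (Well 1→Well 2) × (Well 1→Well 3) = (4163.1, -3118, 17269).
So ∂z/∂E = −n_x/n_z = −0.24107 and ∂z/∂N = −n_y/n_z = 0.18055.
Gradient magnitude |∇z| = √(a² + b²) = √(0.05812 + 0.03260) = 0.30119.
True dip = arctan(0.30119) = 16.76°, dipping toward SE (azimuth ≈ 127°).

16.76°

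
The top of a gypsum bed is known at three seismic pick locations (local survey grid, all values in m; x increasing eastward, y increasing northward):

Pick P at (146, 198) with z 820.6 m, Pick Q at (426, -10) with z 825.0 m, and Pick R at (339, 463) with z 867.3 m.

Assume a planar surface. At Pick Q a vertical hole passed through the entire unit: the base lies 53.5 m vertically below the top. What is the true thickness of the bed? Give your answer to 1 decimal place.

Let the plane be z = a·x + b·y + c.
Pick Q−Pick P: 280a − 208b = 4.4;  Pick R−Pick P: 193a + 265b = 46.7.
Solving gives a = 0.09515, b = 0.10693.
|∇z| = √(a²+b²) = 0.14313, so dip δ = arctan(0.14313) = 8.15°.
True thickness = vertical thickness × cos δ = 53.5 × cos 8.15° = 53.0 m.

53.0 m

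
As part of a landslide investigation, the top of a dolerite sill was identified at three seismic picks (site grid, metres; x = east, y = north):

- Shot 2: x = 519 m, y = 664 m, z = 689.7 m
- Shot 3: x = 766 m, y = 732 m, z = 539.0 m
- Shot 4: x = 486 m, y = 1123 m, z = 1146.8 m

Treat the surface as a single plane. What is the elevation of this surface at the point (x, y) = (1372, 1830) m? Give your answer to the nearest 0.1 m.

1038.5 m

Let the plane be z = a·x + b·y + c.
Shot 3−Shot 2: 247a + 68b = −150.7;  Shot 4−Shot 2: −33a + 459b = 457.1.
Solving gives a = −0.867122, b = 0.933518.
Then c = 689.7 − a·519 − b·664 = 519.88.
At (1372, 1830): z = −1189.7 + 1708.3 + 519.88 = 1038.5 m.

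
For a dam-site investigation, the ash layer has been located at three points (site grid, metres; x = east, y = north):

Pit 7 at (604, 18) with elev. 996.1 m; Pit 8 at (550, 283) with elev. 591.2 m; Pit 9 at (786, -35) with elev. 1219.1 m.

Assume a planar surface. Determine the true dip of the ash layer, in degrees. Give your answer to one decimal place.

57.9°

Two edge vectors: Pit 7→Pit 8 = (-54, 265, -404.9), Pit 7→Pit 9 = (182, -53, 223).
Normal n = (Pit 7→Pit 8) × (Pit 7→Pit 9) = (37635.3, -61649.8, -45368).
So ∂z/∂x = −n_x/n_z = 0.82956 and ∂z/∂y = −n_y/n_z = −1.35888.
Gradient magnitude |∇z| = √(a² + b²) = √(0.68816 + 1.84656) = 1.59208.
True dip = arctan(1.59208) = 57.9°, dipping toward NNW (azimuth ≈ 329°).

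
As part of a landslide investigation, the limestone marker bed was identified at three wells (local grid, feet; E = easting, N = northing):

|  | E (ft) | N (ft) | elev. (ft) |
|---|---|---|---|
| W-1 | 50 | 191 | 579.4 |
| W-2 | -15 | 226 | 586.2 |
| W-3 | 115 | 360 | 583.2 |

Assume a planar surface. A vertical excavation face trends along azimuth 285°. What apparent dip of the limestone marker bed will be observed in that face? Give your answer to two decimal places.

Two edge vectors: W-1→W-2 = (-65, 35, 6.8), W-1→W-3 = (65, 169, 3.8).
Normal n = (W-1→W-2) × (W-1→W-3) = (-1016.2, 689, -13260).
So ∂z/∂E = −n_x/n_z = −0.07664 and ∂z/∂N = −n_y/n_z = 0.05196.
Unit vector along 285° is (sin 285°, cos 285°) = (-0.9659, 0.2588).
Slope in that direction = a·(-0.9659) + b·(0.2588) = 0.08747.
Apparent dip = arctan|0.08747| = 5.00° (true dip is 5.3°, so apparent ≤ true as expected).

5.00°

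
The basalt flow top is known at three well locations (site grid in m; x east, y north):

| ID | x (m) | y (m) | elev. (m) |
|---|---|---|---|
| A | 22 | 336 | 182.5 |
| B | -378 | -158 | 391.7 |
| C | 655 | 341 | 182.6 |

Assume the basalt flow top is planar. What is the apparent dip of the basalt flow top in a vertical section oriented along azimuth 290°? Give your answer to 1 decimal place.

Two edge vectors: A→B = (-400, -494, 209.2), A→C = (633, 5, 0.1).
Normal n = (A→B) × (A→C) = (-1095.4, 132463.6, 310702).
So ∂z/∂x = −n_x/n_z = 0.00353 and ∂z/∂y = −n_y/n_z = −0.42634.
Unit vector along 290° is (sin 290°, cos 290°) = (-0.9397, 0.3420).
Slope in that direction = a·(-0.9397) + b·(0.3420) = −0.14913.
Apparent dip = arctan|0.14913| = 8.5° (true dip is 23.1°, so apparent ≤ true as expected).

8.5°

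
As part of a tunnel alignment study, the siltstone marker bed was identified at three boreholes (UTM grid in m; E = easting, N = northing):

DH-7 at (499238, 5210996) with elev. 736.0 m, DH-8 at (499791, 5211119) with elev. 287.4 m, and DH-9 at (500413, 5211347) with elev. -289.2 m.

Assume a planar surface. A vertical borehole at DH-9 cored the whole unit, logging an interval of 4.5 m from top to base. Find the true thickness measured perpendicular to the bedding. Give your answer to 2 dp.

3.15 m

Let the plane be z = a·E + b·N + c.
DH-8−DH-7: 553a + 123b = −448.6;  DH-9−DH-7: 1175a + 351b = −1025.2.
Solving gives a = −0.63252, b = −0.80339.
|∇z| = √(a²+b²) = 1.02251, so dip δ = arctan(1.02251) = 45.64°.
True thickness = vertical thickness × cos δ = 4.5 × cos 45.64° = 3.15 m.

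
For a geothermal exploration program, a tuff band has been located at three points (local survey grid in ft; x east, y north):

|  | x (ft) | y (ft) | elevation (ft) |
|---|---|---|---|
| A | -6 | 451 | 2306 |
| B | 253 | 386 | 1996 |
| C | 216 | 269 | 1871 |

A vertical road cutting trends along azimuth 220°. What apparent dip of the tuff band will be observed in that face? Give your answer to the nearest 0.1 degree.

25.4°

Two edge vectors: A→B = (259, -65, -310), A→C = (222, -182, -435).
Normal n = (A→B) × (A→C) = (-28145, 43845, -32708).
So ∂z/∂x = −n_x/n_z = −0.86049 and ∂z/∂y = −n_y/n_z = 1.34050.
Unit vector along 220° is (sin 220°, cos 220°) = (-0.6428, -0.7660).
Slope in that direction = a·(-0.6428) + b·(-0.7660) = −0.47377.
Apparent dip = arctan|0.47377| = 25.4° (true dip is 57.9°, so apparent ≤ true as expected).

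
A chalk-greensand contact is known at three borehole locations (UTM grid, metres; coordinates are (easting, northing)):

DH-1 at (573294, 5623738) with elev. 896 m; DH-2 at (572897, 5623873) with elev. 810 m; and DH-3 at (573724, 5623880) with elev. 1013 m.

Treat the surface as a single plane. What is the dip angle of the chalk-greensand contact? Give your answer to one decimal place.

14.5°

Let the plane be z = a·E + b·N + c.
DH-2−DH-1: −397a + 135b = −86;  DH-3−DH-1: 430a + 142b = 117.
Solving gives a = 0.24477, b = 0.08275.
Gradient magnitude |∇z| = √(a² + b²) = √(0.05991 + 0.00685) = 0.25838.
True dip = arctan(0.25838) = 14.5°, dipping toward WSW (azimuth ≈ 251°).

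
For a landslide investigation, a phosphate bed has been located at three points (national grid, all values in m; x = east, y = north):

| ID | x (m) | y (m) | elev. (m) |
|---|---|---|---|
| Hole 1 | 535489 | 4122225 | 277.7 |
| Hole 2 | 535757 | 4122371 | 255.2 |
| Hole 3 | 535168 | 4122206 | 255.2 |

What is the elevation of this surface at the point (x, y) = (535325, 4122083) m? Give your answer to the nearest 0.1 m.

Two edge vectors: Hole 1→Hole 2 = (268, 146, -22.5), Hole 1→Hole 3 = (-321, -19, -22.5).
Normal n = (Hole 1→Hole 2) × (Hole 1→Hole 3) = (-3712.5, 13252.5, 41774).
So ∂z/∂x = −n_x/n_z = 0.088871068 and ∂z/∂y = −n_y/n_z = −0.317242783.
Intercept c from Hole 1: 277.7 − 47589.48 + 1307746.13 = 1260434.35.
At (535325, 4122083): z = 47574.9 − 1307701.1 + 1260434.35 = 308.2 m.

308.2 m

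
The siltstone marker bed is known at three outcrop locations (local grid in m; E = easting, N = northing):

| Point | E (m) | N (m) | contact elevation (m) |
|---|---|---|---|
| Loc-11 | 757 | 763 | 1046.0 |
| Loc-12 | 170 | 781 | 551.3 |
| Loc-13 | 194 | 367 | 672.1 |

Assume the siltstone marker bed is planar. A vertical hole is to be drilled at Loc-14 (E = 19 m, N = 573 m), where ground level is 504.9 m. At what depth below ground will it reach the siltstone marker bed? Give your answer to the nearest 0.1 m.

29.1 m

Let the plane be z = a·E + b·N + c.
Loc-12−Loc-11: −587a + 18b = −494.7;  Loc-13−Loc-11: −563a − 396b = −373.9.
Solving gives a = 0.83530, b = −0.24336.
Then c = 1046 − a·757 − b·763 = 599.37.
At (19, 573): z_contact = 15.87 − 139.45 + 599.37 = 475.79 m.
Depth below ground = 504.9 − 475.79 = 29.1 m.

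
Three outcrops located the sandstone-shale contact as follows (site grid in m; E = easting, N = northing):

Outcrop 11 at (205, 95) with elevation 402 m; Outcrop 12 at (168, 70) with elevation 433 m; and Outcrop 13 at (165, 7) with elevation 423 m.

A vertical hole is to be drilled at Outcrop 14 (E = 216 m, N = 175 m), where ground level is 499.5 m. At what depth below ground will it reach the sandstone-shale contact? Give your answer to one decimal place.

91.8 m

Two edge vectors: Outcrop 11→Outcrop 12 = (-37, -25, 31), Outcrop 11→Outcrop 13 = (-40, -88, 21).
Normal n = (Outcrop 11→Outcrop 12) × (Outcrop 11→Outcrop 13) = (2203, -463, 2256).
So ∂z/∂E = −n_x/n_z = −0.97651 and ∂z/∂N = −n_y/n_z = 0.20523.
Intercept c from Outcrop 11: 402 + 200.18 − 19.50 = 582.69.
At (216, 175): z_contact = −210.93 + 35.92 + 582.69 = 407.68 m.
Depth below ground = 499.5 − 407.68 = 91.8 m.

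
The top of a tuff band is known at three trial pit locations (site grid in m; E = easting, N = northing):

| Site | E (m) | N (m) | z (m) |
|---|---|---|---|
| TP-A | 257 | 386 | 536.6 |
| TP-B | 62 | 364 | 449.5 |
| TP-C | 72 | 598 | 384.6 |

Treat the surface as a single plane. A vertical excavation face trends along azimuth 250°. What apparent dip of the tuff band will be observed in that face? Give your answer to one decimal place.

19.3°

Let the plane be z = a·E + b·N + c.
TP-B−TP-A: −195a − 22b = −87.1;  TP-C−TP-A: −185a + 212b = −152.
Solving gives a = 0.48027, b = −0.29787.
Unit vector along 250° is (sin 250°, cos 250°) = (-0.9397, -0.3420).
Slope in that direction = a·(-0.9397) + b·(-0.3420) = −0.34943.
Apparent dip = arctan|0.34943| = 19.3° (true dip is 29.5°, so apparent ≤ true as expected).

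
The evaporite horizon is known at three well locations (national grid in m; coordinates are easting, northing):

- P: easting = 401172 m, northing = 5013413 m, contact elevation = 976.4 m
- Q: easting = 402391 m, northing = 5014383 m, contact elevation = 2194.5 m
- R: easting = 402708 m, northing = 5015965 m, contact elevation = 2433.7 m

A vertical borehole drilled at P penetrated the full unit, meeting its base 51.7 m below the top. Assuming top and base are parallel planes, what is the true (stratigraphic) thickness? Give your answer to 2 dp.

35.70 m

Two edge vectors: P→Q = (1219, 970, 1218.1), P→R = (1536, 2552, 1457.3).
Normal n = (P→Q) × (P→R) = (-1695010.2, 94552.9, 1620968).
So ∂z/∂easting = −n_x/n_z = 1.04568 and ∂z/∂northing = −n_y/n_z = −0.05833.
|∇z| = √(a²+b²) = 1.04730, so dip δ = arctan(1.04730) = 46.32°.
True thickness = vertical thickness × cos δ = 51.7 × cos 46.32° = 35.70 m.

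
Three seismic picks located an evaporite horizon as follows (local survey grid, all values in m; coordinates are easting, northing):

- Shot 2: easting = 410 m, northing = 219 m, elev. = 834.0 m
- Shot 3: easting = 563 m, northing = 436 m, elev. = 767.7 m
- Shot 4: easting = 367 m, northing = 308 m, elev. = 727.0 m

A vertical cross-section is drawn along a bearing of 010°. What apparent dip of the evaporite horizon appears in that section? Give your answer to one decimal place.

34.8°

Two edge vectors: Shot 2→Shot 3 = (153, 217, -66.3), Shot 2→Shot 4 = (-43, 89, -107).
Normal n = (Shot 2→Shot 3) × (Shot 2→Shot 4) = (-17318.3, 19221.9, 22948).
So ∂z/∂easting = −n_x/n_z = 0.75468 and ∂z/∂northing = −n_y/n_z = −0.83763.
Unit vector along 010° is (sin 10°, cos 10°) = (0.1736, 0.9848).
Slope in that direction = a·(0.1736) + b·(0.9848) = −0.69386.
Apparent dip = arctan|0.69386| = 34.8° (true dip is 48.4°, so apparent ≤ true as expected).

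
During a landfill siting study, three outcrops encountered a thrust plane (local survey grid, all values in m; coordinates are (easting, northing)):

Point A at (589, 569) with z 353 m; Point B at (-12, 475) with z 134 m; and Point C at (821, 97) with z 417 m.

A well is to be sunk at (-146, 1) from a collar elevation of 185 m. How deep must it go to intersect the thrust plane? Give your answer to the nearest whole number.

Let the plane be z = a·E + b·N + c.
Point B−Point A: −601a − 94b = −219;  Point C−Point A: 232a − 472b = 64.
Solving gives a = 0.35807, b = 0.04041.
Then c = 353 − a·589 − b·569 = 119.10.
At (-146, 1): z_contact = −52.3 + 0.0 + 119.10 = 66.9 m.
Depth below ground = 185 − 66.9 = 118 m.

118 m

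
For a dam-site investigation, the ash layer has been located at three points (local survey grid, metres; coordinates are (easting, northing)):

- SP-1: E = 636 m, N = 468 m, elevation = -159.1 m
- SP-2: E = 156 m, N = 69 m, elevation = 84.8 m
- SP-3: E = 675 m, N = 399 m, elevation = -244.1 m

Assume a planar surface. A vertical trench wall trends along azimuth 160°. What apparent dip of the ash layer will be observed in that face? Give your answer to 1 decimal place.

Let the plane be z = a·E + b·N + c.
SP-2−SP-1: −480a − 399b = 243.9;  SP-3−SP-1: 39a − 69b = −85.
Solving gives a = −1.04238, b = 0.64271.
Unit vector along 160° is (sin 160°, cos 160°) = (0.3420, -0.9397).
Slope in that direction = a·(0.3420) + b·(-0.9397) = −0.96047.
Apparent dip = arctan|0.96047| = 43.8° (true dip is 50.8°, so apparent ≤ true as expected).

43.8°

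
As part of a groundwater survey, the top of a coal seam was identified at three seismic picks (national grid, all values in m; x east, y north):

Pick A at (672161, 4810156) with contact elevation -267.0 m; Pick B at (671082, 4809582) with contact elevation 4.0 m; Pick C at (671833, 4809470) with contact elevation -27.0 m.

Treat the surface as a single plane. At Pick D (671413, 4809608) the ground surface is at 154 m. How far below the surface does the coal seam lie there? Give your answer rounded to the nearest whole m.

Let the plane be z = a·x + b·y + c.
Pick B−Pick A: −1079a − 574b = 271;  Pick C−Pick A: −328a − 686b = 240.
Solving gives a = −0.08723334, b = −0.30814499.
Then c = -267 − a·672161 − b·4810156 = 1540593.33.
At (671413, 4809608): z_contact = −58569.6 − 1482056.6 + 1540593.33 = -32.9 m.
Depth below ground = 154 − (-32.9) = 187 m.

187 m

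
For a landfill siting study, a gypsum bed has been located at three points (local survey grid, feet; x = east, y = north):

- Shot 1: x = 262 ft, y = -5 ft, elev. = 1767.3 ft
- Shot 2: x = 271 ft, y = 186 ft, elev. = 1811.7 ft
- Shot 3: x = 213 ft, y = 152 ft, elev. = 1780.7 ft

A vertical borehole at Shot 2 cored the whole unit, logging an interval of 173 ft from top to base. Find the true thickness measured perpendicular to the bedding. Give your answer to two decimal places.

157.07 ft

Let the plane be z = a·x + b·y + c.
Shot 2−Shot 1: 9a + 191b = 44.4;  Shot 3−Shot 1: −49a + 157b = 13.4.
Solving gives a = 0.40952, b = 0.21316.
|∇z| = √(a²+b²) = 0.46168, so dip δ = arctan(0.46168) = 24.78°.
True thickness = vertical thickness × cos δ = 173 × cos 24.78° = 157.07 ft.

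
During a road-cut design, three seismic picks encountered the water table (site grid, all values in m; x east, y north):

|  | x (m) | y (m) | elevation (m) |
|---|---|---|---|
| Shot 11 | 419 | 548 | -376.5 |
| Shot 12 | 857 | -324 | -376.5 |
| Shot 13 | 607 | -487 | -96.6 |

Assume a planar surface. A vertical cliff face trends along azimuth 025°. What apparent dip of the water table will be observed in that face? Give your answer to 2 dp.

36.52°

Two edge vectors: Shot 11→Shot 12 = (438, -872, 0), Shot 11→Shot 13 = (188, -1035, 279.9).
Normal n = (Shot 11→Shot 12) × (Shot 11→Shot 13) = (-244072.8, -122596.2, -289394).
So ∂z/∂x = −n_x/n_z = −0.84339 and ∂z/∂y = −n_y/n_z = −0.42363.
Unit vector along 025° is (sin 25°, cos 25°) = (0.4226, 0.9063).
Slope in that direction = a·(0.4226) + b·(0.9063) = −0.74037.
Apparent dip = arctan|0.74037| = 36.52° (true dip is 43.3°, so apparent ≤ true as expected).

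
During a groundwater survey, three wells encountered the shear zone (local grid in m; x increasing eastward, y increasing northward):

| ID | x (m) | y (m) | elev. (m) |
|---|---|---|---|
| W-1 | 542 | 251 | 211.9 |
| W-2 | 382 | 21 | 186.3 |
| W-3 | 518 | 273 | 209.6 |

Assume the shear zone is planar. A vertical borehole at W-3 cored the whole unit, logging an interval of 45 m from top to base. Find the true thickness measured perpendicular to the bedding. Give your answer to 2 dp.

Two edge vectors: W-1→W-2 = (-160, -230, -25.6), W-1→W-3 = (-24, 22, -2.3).
Normal n = (W-1→W-2) × (W-1→W-3) = (1092.2, 246.4, -9040).
So ∂z/∂x = −n_x/n_z = 0.12082 and ∂z/∂y = −n_y/n_z = 0.02726.
|∇z| = √(a²+b²) = 0.12385, so dip δ = arctan(0.12385) = 7.06°.
True thickness = vertical thickness × cos δ = 45 × cos 7.06° = 44.66 m.

44.66 m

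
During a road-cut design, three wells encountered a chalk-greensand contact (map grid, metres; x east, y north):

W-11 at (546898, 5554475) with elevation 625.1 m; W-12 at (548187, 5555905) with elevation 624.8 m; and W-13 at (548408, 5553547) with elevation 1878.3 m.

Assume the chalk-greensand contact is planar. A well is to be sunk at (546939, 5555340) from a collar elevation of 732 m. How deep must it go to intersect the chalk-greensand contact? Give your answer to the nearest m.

502 m

Let the plane be z = a·x + b·y + c.
W-12−W-11: 1289a + 1430b = −0.3;  W-13−W-11: 1510a − 928b = 1253.2.
Solving gives a = 0.53398953, b = −0.48154721.
Then c = 625.1 − a·546898 − b·5554475 = 2383329.21.
At (546939, 5555340): z_contact = 292059.7 − 2675158.5 + 2383329.21 = 230.5 m.
Depth below ground = 732 − 230.5 = 502 m.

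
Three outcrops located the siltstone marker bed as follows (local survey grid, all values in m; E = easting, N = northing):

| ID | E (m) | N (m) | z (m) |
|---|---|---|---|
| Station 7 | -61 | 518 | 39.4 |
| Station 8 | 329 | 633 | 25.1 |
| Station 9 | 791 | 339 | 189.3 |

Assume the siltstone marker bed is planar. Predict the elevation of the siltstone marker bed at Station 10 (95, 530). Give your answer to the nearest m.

48 m

Let the plane be z = a·E + b·N + c.
Station 8−Station 7: 390a + 115b = −14.3;  Station 9−Station 7: 852a − 179b = 149.9.
Solving gives a = 0.08748, b = −0.42103.
Then c = 39.4 − a·-61 − b·518 = 262.83.
At (95, 530): z = 8.3 − 223.1 + 262.83 = 48.0 m.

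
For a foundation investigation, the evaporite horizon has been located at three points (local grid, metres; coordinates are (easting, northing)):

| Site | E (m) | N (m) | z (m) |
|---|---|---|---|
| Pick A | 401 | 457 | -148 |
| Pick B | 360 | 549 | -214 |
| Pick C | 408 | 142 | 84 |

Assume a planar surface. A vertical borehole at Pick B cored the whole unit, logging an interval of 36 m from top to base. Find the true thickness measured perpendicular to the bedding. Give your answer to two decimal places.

28.95 m

Two edge vectors: Pick A→Pick B = (-41, 92, -66), Pick A→Pick C = (7, -315, 232).
Normal n = (Pick A→Pick B) × (Pick A→Pick C) = (554, 9050, 12271).
So ∂z/∂E = −n_x/n_z = −0.04515 and ∂z/∂N = −n_y/n_z = −0.73751.
|∇z| = √(a²+b²) = 0.73889, so dip δ = arctan(0.73889) = 36.46°.
True thickness = vertical thickness × cos δ = 36 × cos 36.46° = 28.95 m.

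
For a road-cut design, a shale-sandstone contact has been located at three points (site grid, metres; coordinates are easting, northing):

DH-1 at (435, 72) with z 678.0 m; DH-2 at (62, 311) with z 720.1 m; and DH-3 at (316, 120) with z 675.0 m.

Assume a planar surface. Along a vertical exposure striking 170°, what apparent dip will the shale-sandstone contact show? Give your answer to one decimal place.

Two edge vectors: DH-1→DH-2 = (-373, 239, 42.1), DH-1→DH-3 = (-119, 48, -3).
Normal n = (DH-1→DH-2) × (DH-1→DH-3) = (-2737.8, -6128.9, 10537).
So ∂z/∂easting = −n_x/n_z = 0.25983 and ∂z/∂northing = −n_y/n_z = 0.58166.
Unit vector along 170° is (sin 170°, cos 170°) = (0.1736, -0.9848).
Slope in that direction = a·(0.1736) + b·(-0.9848) = −0.52770.
Apparent dip = arctan|0.52770| = 27.8° (true dip is 32.5°, so apparent ≤ true as expected).

27.8°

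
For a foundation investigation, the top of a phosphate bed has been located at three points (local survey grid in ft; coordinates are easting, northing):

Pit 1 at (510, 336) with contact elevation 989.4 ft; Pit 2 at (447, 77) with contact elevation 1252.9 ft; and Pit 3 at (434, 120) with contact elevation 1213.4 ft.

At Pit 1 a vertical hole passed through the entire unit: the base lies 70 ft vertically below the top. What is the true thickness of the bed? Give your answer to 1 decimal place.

Two edge vectors: Pit 1→Pit 2 = (-63, -259, 263.5), Pit 1→Pit 3 = (-76, -216, 224).
Normal n = (Pit 1→Pit 2) × (Pit 1→Pit 3) = (-1100, -5914, -6076).
So ∂z/∂easting = −n_x/n_z = −0.18104 and ∂z/∂northing = −n_y/n_z = −0.97334.
|∇z| = √(a²+b²) = 0.99003, so dip δ = arctan(0.99003) = 44.71°.
True thickness = vertical thickness × cos δ = 70 × cos 44.71° = 49.7 ft.

49.7 ft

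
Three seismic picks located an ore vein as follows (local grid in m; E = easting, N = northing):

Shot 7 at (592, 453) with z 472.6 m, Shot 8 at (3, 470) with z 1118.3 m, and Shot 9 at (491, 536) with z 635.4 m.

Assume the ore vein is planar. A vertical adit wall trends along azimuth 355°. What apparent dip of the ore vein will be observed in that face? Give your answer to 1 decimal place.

Let the plane be z = a·E + b·N + c.
Shot 8−Shot 7: −589a + 17b = 645.7;  Shot 9−Shot 7: −101a + 83b = 162.8.
Solving gives a = −1.07750, b = 0.65028.
Unit vector along 355° is (sin 355°, cos 355°) = (-0.0872, 0.9962).
Slope in that direction = a·(-0.0872) + b·(0.9962) = 0.74171.
Apparent dip = arctan|0.74171| = 36.6° (true dip is 51.5°, so apparent ≤ true as expected).

36.6°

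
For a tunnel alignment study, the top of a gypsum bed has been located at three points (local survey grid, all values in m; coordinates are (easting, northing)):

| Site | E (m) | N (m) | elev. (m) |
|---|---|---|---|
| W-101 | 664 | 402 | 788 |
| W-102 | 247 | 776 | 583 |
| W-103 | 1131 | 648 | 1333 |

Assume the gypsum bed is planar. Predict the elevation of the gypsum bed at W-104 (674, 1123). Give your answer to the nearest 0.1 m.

Two edge vectors: W-101→W-102 = (-417, 374, -205), W-101→W-103 = (467, 246, 545).
Normal n = (W-101→W-102) × (W-101→W-103) = (254260, 131530, -277240).
So ∂z/∂E = −n_x/n_z = 0.917112 and ∂z/∂N = −n_y/n_z = 0.474426.
Intercept c from W-101: 788 − 608.96 − 190.72 = −11.68.
At (674, 1123): z = 618.1 + 532.8 − 11.68 = 1139.2 m.

1139.2 m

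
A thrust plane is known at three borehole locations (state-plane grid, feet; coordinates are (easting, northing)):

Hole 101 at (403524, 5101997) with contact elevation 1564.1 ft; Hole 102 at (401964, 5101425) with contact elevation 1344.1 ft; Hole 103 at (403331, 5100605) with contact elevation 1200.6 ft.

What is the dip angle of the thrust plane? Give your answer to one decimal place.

Let the plane be z = a·E + b·N + c.
Hole 102−Hole 101: −1560a − 572b = −220;  Hole 103−Hole 101: −193a − 1392b = −363.5.
Solving gives a = 0.04770, b = 0.25452.
Gradient magnitude |∇z| = √(a² + b²) = √(0.00228 + 0.06478) = 0.25895.
True dip = arctan(0.25895) = 14.5°, dipping toward S (azimuth ≈ 191°).

14.5°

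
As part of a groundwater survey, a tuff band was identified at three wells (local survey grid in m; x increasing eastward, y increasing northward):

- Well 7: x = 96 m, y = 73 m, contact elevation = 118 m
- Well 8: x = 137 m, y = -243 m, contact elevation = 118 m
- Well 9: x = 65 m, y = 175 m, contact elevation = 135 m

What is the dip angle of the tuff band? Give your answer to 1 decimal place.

44.0°

Two edge vectors: Well 7→Well 8 = (41, -316, 0), Well 7→Well 9 = (-31, 102, 17).
Normal n = (Well 7→Well 8) × (Well 7→Well 9) = (-5372, -697, -5614).
So ∂z/∂x = −n_x/n_z = −0.95689 and ∂z/∂y = −n_y/n_z = −0.12415.
Gradient magnitude |∇z| = √(a² + b²) = √(0.91565 + 0.01541) = 0.96491.
True dip = arctan(0.96491) = 44.0°, dipping toward E (azimuth ≈ 083°).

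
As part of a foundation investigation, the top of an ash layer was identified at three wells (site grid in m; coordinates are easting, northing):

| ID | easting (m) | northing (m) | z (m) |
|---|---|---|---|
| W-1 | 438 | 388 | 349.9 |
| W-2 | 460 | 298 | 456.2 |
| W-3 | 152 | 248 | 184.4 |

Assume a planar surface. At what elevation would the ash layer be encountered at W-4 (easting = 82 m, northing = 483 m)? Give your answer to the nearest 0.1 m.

Two edge vectors: W-1→W-2 = (22, -90, 106.3), W-1→W-3 = (-286, -140, -165.5).
Normal n = (W-1→W-2) × (W-1→W-3) = (29777, -26760.8, -28820).
So ∂z/∂easting = −n_x/n_z = 1.03321 and ∂z/∂northing = −n_y/n_z = −0.92855.
Intercept c from W-1: 349.9 − 452.54 + 360.28 = 257.63.
At (82, 483): z = 84.7 − 448.5 + 257.63 = -106.1 m.

-106.1 m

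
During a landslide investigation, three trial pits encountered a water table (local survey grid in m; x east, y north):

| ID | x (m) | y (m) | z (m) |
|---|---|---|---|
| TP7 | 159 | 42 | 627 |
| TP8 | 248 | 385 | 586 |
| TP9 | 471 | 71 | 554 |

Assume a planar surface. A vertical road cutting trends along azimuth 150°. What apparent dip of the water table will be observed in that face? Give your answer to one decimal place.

3.5°

Let the plane be z = a·x + b·y + c.
TP8−TP7: 89a + 343b = −41;  TP9−TP7: 312a + 29b = −73.
Solving gives a = −0.22837, b = −0.06028.
Unit vector along 150° is (sin 150°, cos 150°) = (0.5000, -0.8660).
Slope in that direction = a·(0.5000) + b·(-0.8660) = −0.06198.
Apparent dip = arctan|0.06198| = 3.5° (true dip is 13.3°, so apparent ≤ true as expected).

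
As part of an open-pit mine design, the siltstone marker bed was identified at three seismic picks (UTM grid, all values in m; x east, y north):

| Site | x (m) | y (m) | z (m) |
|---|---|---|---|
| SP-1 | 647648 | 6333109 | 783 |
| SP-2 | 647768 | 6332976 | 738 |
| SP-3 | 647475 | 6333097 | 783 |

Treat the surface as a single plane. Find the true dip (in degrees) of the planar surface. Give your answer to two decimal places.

Two edge vectors: SP-1→SP-2 = (120, -133, -45), SP-1→SP-3 = (-173, -12, 0).
Normal n = (SP-1→SP-2) × (SP-1→SP-3) = (-540, 7785, -24449).
So ∂z/∂x = −n_x/n_z = −0.02209 and ∂z/∂y = −n_y/n_z = 0.31842.
Gradient magnitude |∇z| = √(a² + b²) = √(0.00049 + 0.10139) = 0.31918.
True dip = arctan(0.31918) = 17.70°, dipping toward S (azimuth ≈ 176°).

17.70°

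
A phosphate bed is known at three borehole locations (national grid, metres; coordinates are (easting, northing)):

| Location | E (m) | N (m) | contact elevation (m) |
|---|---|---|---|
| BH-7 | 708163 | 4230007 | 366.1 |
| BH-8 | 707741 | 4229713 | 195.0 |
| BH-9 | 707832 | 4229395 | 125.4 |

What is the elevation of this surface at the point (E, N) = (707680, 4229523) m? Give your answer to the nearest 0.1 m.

Two edge vectors: BH-7→BH-8 = (-422, -294, -171.1), BH-7→BH-9 = (-331, -612, -240.7).
Normal n = (BH-7→BH-8) × (BH-7→BH-9) = (-33947.4, -44941.3, 160950).
So ∂z/∂E = −n_x/n_z = 0.210918919 and ∂z/∂N = −n_y/n_z = 0.279225225.
Intercept c from BH-7: 366.1 − 149364.97 − 1181124.66 = −1330123.53.
At (707680, 4229523): z = 149263.1 + 1180989.5 − 1330123.53 = 129.1 m.

129.1 m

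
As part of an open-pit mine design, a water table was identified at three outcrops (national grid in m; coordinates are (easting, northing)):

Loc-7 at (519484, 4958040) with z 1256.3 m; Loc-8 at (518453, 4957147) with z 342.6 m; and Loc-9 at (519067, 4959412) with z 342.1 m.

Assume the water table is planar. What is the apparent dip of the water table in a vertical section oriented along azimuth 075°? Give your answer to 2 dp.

46.06°

Two edge vectors: Loc-7→Loc-8 = (-1031, -893, -913.7), Loc-7→Loc-9 = (-417, 1372, -914.2).
Normal n = (Loc-7→Loc-8) × (Loc-7→Loc-9) = (2069977, -561527.3, -1786913).
So ∂z/∂E = −n_x/n_z = 1.15841 and ∂z/∂N = −n_y/n_z = −0.31424.
Unit vector along 075° is (sin 75°, cos 75°) = (0.9659, 0.2588).
Slope in that direction = a·(0.9659) + b·(0.2588) = 1.03761.
Apparent dip = arctan|1.03761| = 46.06° (true dip is 50.2°, so apparent ≤ true as expected).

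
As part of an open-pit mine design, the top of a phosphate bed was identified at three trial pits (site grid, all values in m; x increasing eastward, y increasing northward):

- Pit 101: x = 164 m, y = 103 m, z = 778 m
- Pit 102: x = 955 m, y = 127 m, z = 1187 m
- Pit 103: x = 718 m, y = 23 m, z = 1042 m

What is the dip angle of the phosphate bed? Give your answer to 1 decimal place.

Let the plane be z = a·x + b·y + c.
Pit 102−Pit 101: 791a + 24b = 409;  Pit 103−Pit 101: 554a − 80b = 264.
Solving gives a = 0.51003, b = 0.23195.
Gradient magnitude |∇z| = √(a² + b²) = √(0.26013 + 0.05380) = 0.56030.
True dip = arctan(0.56030) = 29.3°, dipping toward WSW (azimuth ≈ 246°).

29.3°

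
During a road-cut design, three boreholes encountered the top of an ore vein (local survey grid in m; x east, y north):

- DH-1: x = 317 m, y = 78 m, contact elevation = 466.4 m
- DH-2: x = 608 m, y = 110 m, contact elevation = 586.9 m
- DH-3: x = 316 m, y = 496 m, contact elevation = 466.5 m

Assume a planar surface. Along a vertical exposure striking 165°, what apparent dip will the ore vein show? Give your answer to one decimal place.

6.0°

Let the plane be z = a·x + b·y + c.
DH-2−DH-1: 291a + 32b = 120.5;  DH-3−DH-1: −1a + 418b = 0.1.
Solving gives a = 0.41395, b = 0.00123.
Unit vector along 165° is (sin 165°, cos 165°) = (0.2588, -0.9659).
Slope in that direction = a·(0.2588) + b·(-0.9659) = 0.10595.
Apparent dip = arctan|0.10595| = 6.0° (true dip is 22.5°, so apparent ≤ true as expected).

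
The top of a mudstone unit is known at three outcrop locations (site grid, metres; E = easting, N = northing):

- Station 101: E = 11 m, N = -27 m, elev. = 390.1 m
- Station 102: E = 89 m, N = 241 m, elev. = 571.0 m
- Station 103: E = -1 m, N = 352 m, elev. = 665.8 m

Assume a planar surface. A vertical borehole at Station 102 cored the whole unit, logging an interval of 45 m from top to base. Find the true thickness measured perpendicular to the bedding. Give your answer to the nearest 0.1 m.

Two edge vectors: Station 101→Station 102 = (78, 268, 180.9), Station 101→Station 103 = (-12, 379, 275.7).
Normal n = (Station 101→Station 102) × (Station 101→Station 103) = (5326.5, -23675.4, 32778).
So ∂z/∂E = −n_x/n_z = −0.16250 and ∂z/∂N = −n_y/n_z = 0.72230.
|∇z| = √(a²+b²) = 0.74035, so dip δ = arctan(0.74035) = 36.51°.
True thickness = vertical thickness × cos δ = 45 × cos 36.51° = 36.2 m.

36.2 m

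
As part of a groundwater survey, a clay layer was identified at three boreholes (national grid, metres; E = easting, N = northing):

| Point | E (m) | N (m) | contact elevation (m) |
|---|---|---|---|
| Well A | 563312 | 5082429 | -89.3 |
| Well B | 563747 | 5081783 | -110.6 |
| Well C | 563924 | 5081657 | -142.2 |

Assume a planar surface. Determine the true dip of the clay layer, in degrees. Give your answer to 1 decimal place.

Let the plane be z = a·E + b·N + c.
Well B−Well A: 435a − 646b = −21.3;  Well C−Well A: 612a − 772b = −52.9.
Solving gives a = −0.29782, b = −0.16757.
Gradient magnitude |∇z| = √(a² + b²) = √(0.08870 + 0.02808) = 0.34173.
True dip = arctan(0.34173) = 18.9°, dipping toward ENE (azimuth ≈ 061°).

18.9°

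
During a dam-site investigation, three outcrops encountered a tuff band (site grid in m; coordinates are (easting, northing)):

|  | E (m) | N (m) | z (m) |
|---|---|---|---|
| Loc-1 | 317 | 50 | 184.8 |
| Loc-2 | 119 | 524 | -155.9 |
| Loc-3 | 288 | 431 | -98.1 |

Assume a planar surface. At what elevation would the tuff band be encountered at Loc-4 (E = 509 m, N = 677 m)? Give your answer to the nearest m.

Two edge vectors: Loc-1→Loc-2 = (-198, 474, -340.7), Loc-1→Loc-3 = (-29, 381, -282.9).
Normal n = (Loc-1→Loc-2) × (Loc-1→Loc-3) = (-4287.9, -46133.9, -61692).
So ∂z/∂E = −n_x/n_z = −0.06950 and ∂z/∂N = −n_y/n_z = −0.74781.
Intercept c from Loc-1: 184.8 + 22.03 + 37.39 = 244.22.
At (509, 677): z = −35.4 − 506.3 + 244.22 = -297.4 m.

-297 m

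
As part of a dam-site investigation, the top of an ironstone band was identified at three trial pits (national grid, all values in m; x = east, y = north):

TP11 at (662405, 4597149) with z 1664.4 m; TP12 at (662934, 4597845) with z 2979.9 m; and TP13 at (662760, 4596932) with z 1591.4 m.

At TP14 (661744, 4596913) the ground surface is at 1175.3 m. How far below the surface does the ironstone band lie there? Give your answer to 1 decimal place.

269.3 m

Two edge vectors: TP11→TP12 = (529, 696, 1315.5), TP11→TP13 = (355, -217, -73).
Normal n = (TP11→TP12) × (TP11→TP13) = (234655.5, 505619.5, -361873).
So ∂z/∂x = −n_x/n_z = 0.648447107 and ∂z/∂y = −n_y/n_z = 1.397229138.
Intercept c from TP11: 1664.4 − 429534.61 − 6423270.54 = −6851140.74.
At (661744, 4596913): z_contact = 429105.98 + 6422940.79 − 6851140.74 = 906.03 m.
Depth below ground = 1175.3 − 906.03 = 269.3 m.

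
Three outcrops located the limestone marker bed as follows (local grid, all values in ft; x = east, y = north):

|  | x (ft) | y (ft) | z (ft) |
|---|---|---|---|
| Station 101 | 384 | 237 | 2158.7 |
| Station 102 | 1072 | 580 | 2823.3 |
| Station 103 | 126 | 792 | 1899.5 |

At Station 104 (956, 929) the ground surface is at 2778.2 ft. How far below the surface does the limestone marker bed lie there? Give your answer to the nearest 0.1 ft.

72.9 ft

Two edge vectors: Station 101→Station 102 = (688, 343, 664.6), Station 101→Station 103 = (-258, 555, -259.2).
Normal n = (Station 101→Station 102) × (Station 101→Station 103) = (-457758.6, 6862.8, 470334).
So ∂z/∂x = −n_x/n_z = 0.973263 and ∂z/∂y = −n_y/n_z = −0.014591.
Intercept c from Station 101: 2158.7 − 373.73 + 3.46 = 1788.43.
At (956, 929): z_contact = 930.44 − 13.56 + 1788.43 = 2705.31 ft.
Depth below ground = 2778.2 − 2705.31 = 72.9 ft.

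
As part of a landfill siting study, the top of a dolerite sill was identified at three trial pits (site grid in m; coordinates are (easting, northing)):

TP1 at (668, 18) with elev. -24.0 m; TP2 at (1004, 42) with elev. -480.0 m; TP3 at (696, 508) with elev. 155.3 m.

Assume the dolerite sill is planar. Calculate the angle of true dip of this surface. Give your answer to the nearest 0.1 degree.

55.6°

Let the plane be z = a·E + b·N + c.
TP2−TP1: 336a + 24b = −456;  TP3−TP1: 28a + 490b = 179.3.
Solving gives a = −1.38895, b = 0.44529.
Gradient magnitude |∇z| = √(a² + b²) = √(1.92918 + 0.19828) = 1.45858.
True dip = arctan(1.45858) = 55.6°, dipping toward ESE (azimuth ≈ 108°).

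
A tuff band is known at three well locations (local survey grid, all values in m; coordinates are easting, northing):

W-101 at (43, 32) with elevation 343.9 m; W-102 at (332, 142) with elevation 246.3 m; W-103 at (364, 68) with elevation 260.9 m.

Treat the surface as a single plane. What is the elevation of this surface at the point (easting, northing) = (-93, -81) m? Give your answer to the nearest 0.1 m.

Let the plane be z = a·easting + b·northing + c.
W-102−W-101: 289a + 110b = −97.6;  W-103−W-101: 321a + 36b = −83.
Solving gives a = −0.22550, b = −0.29481.
Then c = 343.9 − a·43 − b·32 = 363.03.
At (-93, -81): z = 21.0 + 23.9 + 363.03 = 407.9 m.

407.9 m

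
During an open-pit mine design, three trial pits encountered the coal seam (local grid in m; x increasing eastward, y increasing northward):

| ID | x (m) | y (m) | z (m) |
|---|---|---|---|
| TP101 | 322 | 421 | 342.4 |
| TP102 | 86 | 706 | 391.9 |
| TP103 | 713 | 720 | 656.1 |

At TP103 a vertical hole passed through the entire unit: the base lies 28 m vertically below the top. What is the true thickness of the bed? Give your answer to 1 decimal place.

Let the plane be z = a·x + b·y + c.
TP102−TP101: −236a + 285b = 49.5;  TP103−TP101: 391a + 299b = 313.7.
Solving gives a = 0.40991, b = 0.51312.
|∇z| = √(a²+b²) = 0.65675, so dip δ = arctan(0.65675) = 33.30°.
True thickness = vertical thickness × cos δ = 28 × cos 33.30° = 23.4 m.

23.4 m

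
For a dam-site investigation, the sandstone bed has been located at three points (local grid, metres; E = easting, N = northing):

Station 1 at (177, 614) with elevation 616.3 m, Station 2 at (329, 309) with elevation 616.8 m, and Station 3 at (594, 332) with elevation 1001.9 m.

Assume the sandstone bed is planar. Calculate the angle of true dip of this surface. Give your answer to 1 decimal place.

57.3°

Two edge vectors: Station 1→Station 2 = (152, -305, 0.5), Station 1→Station 3 = (417, -282, 385.6).
Normal n = (Station 1→Station 2) × (Station 1→Station 3) = (-117467, -58402.7, 84321).
So ∂z/∂E = −n_x/n_z = 1.39309 and ∂z/∂N = −n_y/n_z = 0.69262.
Gradient magnitude |∇z| = √(a² + b²) = √(1.94071 + 0.47973) = 1.55577.
True dip = arctan(1.55577) = 57.3°, dipping toward WSW (azimuth ≈ 244°).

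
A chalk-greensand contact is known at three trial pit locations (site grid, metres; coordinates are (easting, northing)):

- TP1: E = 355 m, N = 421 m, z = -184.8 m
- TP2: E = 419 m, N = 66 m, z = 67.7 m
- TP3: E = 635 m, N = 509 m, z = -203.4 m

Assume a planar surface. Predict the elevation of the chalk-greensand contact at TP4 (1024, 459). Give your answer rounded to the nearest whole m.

Let the plane be z = a·E + b·N + c.
TP2−TP1: 64a − 355b = 252.5;  TP3−TP1: 280a + 88b = −18.6.
Solving gives a = 0.14869, b = −0.68446.
Then c = -184.8 − a·355 − b·421 = 50.57.
At (1024, 459): z = 152.3 − 314.2 + 50.57 = -111.3 m.

-111 m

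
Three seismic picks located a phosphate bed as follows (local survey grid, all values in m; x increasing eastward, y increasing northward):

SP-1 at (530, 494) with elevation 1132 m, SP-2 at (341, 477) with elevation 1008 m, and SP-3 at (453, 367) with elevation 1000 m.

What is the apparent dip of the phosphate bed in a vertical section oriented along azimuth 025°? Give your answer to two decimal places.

Let the plane be z = a·x + b·y + c.
SP-2−SP-1: −189a − 17b = −124;  SP-3−SP-1: −77a − 127b = −132.
Solving gives a = 0.59505, b = 0.67859.
Unit vector along 025° is (sin 25°, cos 25°) = (0.4226, 0.9063).
Slope in that direction = a·(0.4226) + b·(0.9063) = 0.86649.
Apparent dip = arctan|0.86649| = 40.91° (true dip is 42.1°, so apparent ≤ true as expected).

40.91°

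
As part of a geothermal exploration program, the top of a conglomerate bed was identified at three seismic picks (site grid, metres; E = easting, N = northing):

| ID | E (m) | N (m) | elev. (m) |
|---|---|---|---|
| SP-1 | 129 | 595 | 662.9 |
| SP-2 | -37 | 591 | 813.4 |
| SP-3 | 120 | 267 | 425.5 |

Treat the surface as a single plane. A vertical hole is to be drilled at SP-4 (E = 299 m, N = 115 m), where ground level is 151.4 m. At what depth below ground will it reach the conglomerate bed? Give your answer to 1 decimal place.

5.3 m

Two edge vectors: SP-1→SP-2 = (-166, -4, 150.5), SP-1→SP-3 = (-9, -328, -237.4).
Normal n = (SP-1→SP-2) × (SP-1→SP-3) = (50313.6, -40762.9, 54412).
So ∂z/∂E = −n_x/n_z = −0.92468 and ∂z/∂N = −n_y/n_z = 0.74915.
Intercept c from SP-1: 662.9 + 119.28 − 445.75 = 336.44.
At (299, 115): z_contact = −276.48 + 86.15 + 336.44 = 146.11 m.
Depth below ground = 151.4 − 146.11 = 5.3 m.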